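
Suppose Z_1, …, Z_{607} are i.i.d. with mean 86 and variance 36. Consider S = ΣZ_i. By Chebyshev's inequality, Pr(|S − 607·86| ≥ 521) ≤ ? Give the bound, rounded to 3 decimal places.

0.081

Var(S) = n·Var(Z_i) = 607·36 = 21852.
Chebyshev: Pr(|S − 607·86| ≥ 521) ≤ Var(S)/521² = 21852/271441 = 0.0805.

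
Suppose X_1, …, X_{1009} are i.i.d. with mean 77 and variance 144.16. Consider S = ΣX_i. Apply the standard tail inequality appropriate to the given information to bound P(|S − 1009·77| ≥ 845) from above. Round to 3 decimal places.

0.204

With mean and variance of each term known, Chebyshev's inequality bounds the deviation of the sum (or sample mean).
Var(S) = n·Var(X_i) = 1009·144.16 = 145457.44.
Chebyshev: P(|S − 1009·77| ≥ 845) ≤ Var(S)/845² = 145457.44/714025 = 0.2037.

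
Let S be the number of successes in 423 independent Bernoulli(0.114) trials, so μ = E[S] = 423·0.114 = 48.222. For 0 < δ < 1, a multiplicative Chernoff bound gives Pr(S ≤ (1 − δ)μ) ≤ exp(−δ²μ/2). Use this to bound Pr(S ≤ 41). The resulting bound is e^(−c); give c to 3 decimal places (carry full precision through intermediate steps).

0.541

Write 41 = (1 − δ)μ, so δ = 1 − 41/48.222 = 0.1497657…
Then the exponent is δ²μ/2 = (μ − 41)²/(2μ) = 0.540804.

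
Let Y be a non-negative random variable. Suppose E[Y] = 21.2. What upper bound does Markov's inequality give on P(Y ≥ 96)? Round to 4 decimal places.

Markov's inequality: for a non-negative random variable, P(Y ≥ a) ≤ E[Y]/a.
Here E[Y] = 21.2 and a = 96, so the bound is 21.2/96 = 0.2208.

0.2208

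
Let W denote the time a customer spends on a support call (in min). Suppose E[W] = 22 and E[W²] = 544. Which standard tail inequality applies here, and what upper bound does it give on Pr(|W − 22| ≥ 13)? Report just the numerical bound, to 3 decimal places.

The first two moments determine the variance, so Chebyshev's inequality is the sharpest standard bound available.
Var(W) = E[W²] − (E[W])² = 544 − 484 = 60.
Chebyshev's inequality: Pr(|W − μ| ≥ t) ≤ Var(W)/t² = 60/169 = 0.3550.

0.355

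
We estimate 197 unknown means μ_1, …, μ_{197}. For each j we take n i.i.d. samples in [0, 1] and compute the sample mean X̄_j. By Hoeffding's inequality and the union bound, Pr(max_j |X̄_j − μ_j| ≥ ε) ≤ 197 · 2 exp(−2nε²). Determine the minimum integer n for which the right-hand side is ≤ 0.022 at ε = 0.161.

Need 2·197·exp(−2nε²) ≤ 0.022, i.e. exp(−2nε²) ≤ 0.022/394.
So 2nε² ≥ ln(394/0.022) = 9.793064.
Hence n ≥ 9.793064/(2·0.161²) = 188.902.
The smallest integer n is 189.

189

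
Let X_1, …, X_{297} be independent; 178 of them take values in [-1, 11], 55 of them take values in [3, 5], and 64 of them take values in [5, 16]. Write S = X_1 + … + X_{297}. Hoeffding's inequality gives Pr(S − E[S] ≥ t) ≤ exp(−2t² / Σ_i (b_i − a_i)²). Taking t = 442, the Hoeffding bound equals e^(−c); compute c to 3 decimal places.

11.630

Σ(b_i − a_i)² = 178·12² + 55·2² + 64·11² = 33596.
c = 2t² / 33596 = 2·442² / 33596 = 11.6302.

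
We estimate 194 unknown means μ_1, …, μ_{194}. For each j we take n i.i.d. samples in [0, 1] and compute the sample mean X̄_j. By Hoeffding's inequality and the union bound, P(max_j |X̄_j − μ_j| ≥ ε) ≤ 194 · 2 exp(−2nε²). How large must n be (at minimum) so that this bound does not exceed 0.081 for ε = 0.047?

1919

Need 2·194·exp(−2nε²) ≤ 0.081, i.e. exp(−2nε²) ≤ 0.081/388.
So 2nε² ≥ ln(388/0.081) = 8.474311.
Hence n ≥ 8.474311/(2·0.047²) = 1918.133.
The smallest integer n is 1919.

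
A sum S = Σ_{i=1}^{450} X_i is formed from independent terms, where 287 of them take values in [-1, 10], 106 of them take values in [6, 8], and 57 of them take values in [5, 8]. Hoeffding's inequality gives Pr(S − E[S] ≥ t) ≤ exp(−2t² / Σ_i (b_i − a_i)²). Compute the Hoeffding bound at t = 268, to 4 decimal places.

0.0178

Σ(b_i − a_i)² = 287·11² + 106·2² + 57·3² = 35664.
Exponent = 2·268² / 35664 = 4.02782.
Bound = exp(−4.02782) = 0.01781.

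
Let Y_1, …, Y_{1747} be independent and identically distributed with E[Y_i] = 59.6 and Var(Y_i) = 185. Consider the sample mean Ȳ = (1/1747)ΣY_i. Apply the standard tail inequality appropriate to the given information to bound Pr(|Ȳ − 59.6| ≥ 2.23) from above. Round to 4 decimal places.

0.0213

With mean and variance of each term known, Chebyshev's inequality bounds the deviation of the sum (or sample mean).
Var(Ȳ) = Var(Y_i)/n = 185/1747 = 0.1059.
Chebyshev: Pr(|Ȳ − 59.6| ≥ 2.23) ≤ Var(Ȳ)/(2.23)² = 185/(1747·2.23²) = 0.0213.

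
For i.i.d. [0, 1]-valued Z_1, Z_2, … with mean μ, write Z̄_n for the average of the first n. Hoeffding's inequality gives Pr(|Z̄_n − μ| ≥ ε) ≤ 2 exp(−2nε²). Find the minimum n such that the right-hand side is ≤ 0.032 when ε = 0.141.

104

Require 2·exp(−2nε²) ≤ 0.032, i.e. 2nε² ≥ ln(2/0.032) = 4.135167.
So n ≥ 4.135167 / (2·0.141²) = 103.998.
The smallest integer n is 104.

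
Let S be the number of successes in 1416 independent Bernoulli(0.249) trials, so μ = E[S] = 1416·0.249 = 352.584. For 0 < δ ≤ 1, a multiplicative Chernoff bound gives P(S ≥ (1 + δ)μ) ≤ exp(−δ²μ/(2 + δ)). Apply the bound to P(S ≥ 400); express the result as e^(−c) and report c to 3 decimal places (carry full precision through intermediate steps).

Write 400 = (1 + δ)μ, so δ = 400/352.584 − 1 = 0.1344814…
Then the exponent is δ²μ/(2 + δ) = (400 − μ)² / (μ·(2 + δ)) = 2.987410.

2.987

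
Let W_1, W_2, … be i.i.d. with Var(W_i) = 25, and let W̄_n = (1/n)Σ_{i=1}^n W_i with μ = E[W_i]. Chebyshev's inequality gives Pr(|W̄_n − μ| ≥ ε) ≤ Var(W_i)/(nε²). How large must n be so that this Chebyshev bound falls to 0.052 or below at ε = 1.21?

329

Require 25/(n·1.21²) ≤ 0.052, i.e. n ≥ 25/(0.052·1.21²) = 328.372.
The smallest integer n is 329.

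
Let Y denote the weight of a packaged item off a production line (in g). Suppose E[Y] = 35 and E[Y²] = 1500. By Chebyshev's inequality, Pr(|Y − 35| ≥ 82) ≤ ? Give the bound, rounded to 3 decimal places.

Var(Y) = E[Y²] − (E[Y])² = 1500 − 1225 = 275.
Chebyshev's inequality: Pr(|Y − μ| ≥ t) ≤ Var(Y)/t² = 275/6724 = 0.0409.

0.041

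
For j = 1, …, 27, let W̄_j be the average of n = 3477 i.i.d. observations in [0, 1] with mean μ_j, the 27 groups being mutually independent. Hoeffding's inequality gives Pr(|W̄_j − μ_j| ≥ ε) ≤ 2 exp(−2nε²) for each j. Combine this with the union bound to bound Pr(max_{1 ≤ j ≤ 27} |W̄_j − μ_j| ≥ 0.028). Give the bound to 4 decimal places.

0.2316

Per-experiment Hoeffding bound: 2·exp(−2·3477·0.028²) = 2·exp(−5.45194) = 0.008576.
Union bound over 27 events: 27·0.008576 = 0.23155.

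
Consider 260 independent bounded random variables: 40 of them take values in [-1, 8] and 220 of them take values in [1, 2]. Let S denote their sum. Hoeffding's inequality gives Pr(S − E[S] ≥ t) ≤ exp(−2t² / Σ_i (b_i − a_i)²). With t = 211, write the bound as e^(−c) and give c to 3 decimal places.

25.735

Σ(b_i − a_i)² = 40·9² + 220·1² = 3460.
c = 2t² / 3460 = 2·211² / 3460 = 25.7347.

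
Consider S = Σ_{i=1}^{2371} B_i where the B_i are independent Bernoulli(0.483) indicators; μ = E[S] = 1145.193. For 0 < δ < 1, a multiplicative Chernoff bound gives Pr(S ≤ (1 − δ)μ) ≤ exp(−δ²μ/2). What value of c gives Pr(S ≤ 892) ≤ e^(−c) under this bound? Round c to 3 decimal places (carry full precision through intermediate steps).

27.989

Write 892 = (1 − δ)μ, so δ = 1 − 892/1145.193 = 0.221092…
Then the exponent is δ²μ/2 = (μ − 892)²/(2μ) = 27.989472.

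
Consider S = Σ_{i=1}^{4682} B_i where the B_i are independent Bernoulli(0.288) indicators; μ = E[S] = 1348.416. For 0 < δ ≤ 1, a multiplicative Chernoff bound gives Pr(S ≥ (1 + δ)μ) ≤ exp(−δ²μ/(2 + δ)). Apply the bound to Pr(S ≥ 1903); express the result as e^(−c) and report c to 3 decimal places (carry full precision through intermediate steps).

94.594

Write 1903 = (1 + δ)μ, so δ = 1903/1348.416 − 1 = 0.4112855…
Then the exponent is δ²μ/(2 + δ) = (1903 − μ)² / (μ·(2 + δ)) = 94.593683.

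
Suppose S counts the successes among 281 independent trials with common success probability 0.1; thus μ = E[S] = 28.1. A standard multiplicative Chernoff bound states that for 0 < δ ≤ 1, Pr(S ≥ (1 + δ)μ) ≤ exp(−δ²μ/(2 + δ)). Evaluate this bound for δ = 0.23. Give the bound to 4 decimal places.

0.5135

Exponent = δ²μ/(2 + δ) = 0.23²·28.1/2.23 = 0.6666.
Bound = exp(−0.6666) = 0.51346.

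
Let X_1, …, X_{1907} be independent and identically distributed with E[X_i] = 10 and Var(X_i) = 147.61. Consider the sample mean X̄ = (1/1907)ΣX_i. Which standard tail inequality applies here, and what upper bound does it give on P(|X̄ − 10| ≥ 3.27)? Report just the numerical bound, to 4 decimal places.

With mean and variance of each term known, Chebyshev's inequality bounds the deviation of the sum (or sample mean).
Var(X̄) = Var(X_i)/n = 147.61/1907 = 0.077404.
Chebyshev: P(|X̄ − 10| ≥ 3.27) ≤ Var(X̄)/(3.27)² = 147.61/(1907·3.27²) = 0.0072.

0.0072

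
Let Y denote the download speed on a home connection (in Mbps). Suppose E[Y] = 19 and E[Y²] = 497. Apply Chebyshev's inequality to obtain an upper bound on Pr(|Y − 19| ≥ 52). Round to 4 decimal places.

0.0503

Var(Y) = E[Y²] − (E[Y])² = 497 − 361 = 136.
Chebyshev's inequality: Pr(|Y − μ| ≥ t) ≤ Var(Y)/t² = 136/2704 = 0.0503.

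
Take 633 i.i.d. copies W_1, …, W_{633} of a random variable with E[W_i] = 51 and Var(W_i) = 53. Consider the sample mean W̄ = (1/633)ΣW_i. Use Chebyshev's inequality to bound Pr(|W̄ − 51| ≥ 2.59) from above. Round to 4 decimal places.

0.0125

Var(W̄) = Var(W_i)/n = 53/633 = 0.083728.
Chebyshev: Pr(|W̄ − 51| ≥ 2.59) ≤ Var(W̄)/(2.59)² = 53/(633·2.59²) = 0.0125.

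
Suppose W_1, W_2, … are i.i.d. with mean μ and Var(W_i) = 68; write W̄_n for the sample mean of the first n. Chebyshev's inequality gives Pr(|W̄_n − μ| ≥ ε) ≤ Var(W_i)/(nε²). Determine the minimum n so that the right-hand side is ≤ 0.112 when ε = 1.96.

159

Require 68/(n·1.96²) ≤ 0.112, i.e. n ≥ 68/(0.112·1.96²) = 158.044.
The smallest integer n is 159.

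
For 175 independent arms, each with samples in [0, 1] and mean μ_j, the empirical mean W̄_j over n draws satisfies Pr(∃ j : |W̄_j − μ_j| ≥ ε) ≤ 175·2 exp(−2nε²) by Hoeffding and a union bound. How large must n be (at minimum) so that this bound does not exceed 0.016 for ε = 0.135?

275

Need 2·175·exp(−2nε²) ≤ 0.016, i.e. exp(−2nε²) ≤ 0.016/350.
So 2nε² ≥ ln(350/0.016) = 9.993100.
Hence n ≥ 9.993100/(2·0.135²) = 274.159.
The smallest integer n is 275.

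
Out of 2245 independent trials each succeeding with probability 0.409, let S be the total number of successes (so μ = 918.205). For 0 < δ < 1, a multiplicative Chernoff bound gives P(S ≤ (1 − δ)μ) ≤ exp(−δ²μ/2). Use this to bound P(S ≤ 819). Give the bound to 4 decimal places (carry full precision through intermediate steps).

Write 819 = (1 − δ)μ, so δ = 1 − 819/918.205 = 0.1080423…
Then the exponent is δ²μ/2 = (μ − 819)²/(2μ) = 5.359169.
Bound = exp(−5.359169) = 0.00470.

0.0047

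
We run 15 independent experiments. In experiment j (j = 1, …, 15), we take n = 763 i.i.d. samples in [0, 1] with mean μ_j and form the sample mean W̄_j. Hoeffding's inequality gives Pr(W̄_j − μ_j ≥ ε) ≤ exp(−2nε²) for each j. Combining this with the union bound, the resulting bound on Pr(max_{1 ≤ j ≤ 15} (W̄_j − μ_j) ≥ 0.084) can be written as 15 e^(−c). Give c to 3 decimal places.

Union bound over the 15 events: Pr(max_{1 ≤ j ≤ 15} (W̄_j − μ_j) ≥ 0.084) ≤ 15·exp(−2nε²) = 15 exp(−2·763·0.084²).
So c = 2·763·0.084² = 10.7675.

10.767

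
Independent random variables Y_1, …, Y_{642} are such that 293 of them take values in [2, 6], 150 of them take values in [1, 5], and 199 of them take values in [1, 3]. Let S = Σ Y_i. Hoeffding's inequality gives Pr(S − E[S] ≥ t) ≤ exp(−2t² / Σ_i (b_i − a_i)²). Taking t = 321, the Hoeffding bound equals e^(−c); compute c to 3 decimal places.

26.139

Σ(b_i − a_i)² = 293·4² + 150·4² + 199·2² = 7884.
c = 2t² / 7884 = 2·321² / 7884 = 26.1393.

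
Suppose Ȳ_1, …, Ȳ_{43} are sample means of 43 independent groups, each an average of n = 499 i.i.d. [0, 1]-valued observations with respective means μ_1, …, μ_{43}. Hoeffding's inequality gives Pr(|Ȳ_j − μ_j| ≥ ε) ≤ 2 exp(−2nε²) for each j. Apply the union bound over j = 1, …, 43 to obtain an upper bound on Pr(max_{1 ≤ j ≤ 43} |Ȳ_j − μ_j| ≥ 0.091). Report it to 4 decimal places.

Per-experiment Hoeffding bound: 2·exp(−2·499·0.091²) = 2·exp(−8.26444) = 0.00051503.
Union bound over 43 events: 43·0.00051503 = 0.02215.

0.0221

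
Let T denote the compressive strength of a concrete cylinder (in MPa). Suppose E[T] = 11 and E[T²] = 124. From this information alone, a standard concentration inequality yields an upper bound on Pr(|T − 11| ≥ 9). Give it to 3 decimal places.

0.037

The first two moments determine the variance, so Chebyshev's inequality is the sharpest standard bound available.
Var(T) = E[T²] − (E[T])² = 124 − 121 = 3.
Chebyshev's inequality: Pr(|T − μ| ≥ t) ≤ Var(T)/t² = 3/81 = 0.0370.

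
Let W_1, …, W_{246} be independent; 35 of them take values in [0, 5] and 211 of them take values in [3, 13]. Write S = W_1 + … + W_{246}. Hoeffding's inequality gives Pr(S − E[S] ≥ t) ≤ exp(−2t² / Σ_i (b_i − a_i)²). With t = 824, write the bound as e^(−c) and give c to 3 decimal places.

Σ(b_i − a_i)² = 35·5² + 211·10² = 21975.
c = 2t² / 21975 = 2·824² / 21975 = 61.7953.

61.795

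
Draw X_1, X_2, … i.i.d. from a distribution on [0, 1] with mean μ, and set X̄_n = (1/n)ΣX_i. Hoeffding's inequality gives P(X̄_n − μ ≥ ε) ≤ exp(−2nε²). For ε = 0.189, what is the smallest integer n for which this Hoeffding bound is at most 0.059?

40

Require exp(−2nε²) ≤ 0.059, i.e. 2nε² ≥ ln(1/0.059) = 2.830218.
So n ≥ 2.830218 / (2·0.189²) = 39.616.
The smallest integer n is 40.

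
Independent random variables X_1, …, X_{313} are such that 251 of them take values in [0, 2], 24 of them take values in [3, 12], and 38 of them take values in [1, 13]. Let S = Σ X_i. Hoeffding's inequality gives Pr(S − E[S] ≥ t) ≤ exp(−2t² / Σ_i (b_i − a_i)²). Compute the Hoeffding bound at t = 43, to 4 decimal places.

Σ(b_i − a_i)² = 251·2² + 24·9² + 38·12² = 8420.
Exponent = 2·43² / 8420 = 0.43919.
Bound = exp(−0.43919) = 0.64456.

0.6446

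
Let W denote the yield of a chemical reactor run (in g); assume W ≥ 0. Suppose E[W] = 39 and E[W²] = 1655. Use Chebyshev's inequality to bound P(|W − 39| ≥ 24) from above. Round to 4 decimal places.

Var(W) = E[W²] − (E[W])² = 1655 − 1521 = 134.
Chebyshev's inequality: P(|W − μ| ≥ t) ≤ Var(W)/t² = 134/576 = 0.2326.

0.2326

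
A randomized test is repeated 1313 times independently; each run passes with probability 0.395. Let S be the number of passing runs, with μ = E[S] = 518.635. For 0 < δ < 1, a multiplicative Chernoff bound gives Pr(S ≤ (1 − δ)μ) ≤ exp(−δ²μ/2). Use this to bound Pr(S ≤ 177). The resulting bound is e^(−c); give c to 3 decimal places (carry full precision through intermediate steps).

Write 177 = (1 − δ)μ, so δ = 1 − 177/518.635 = 0.6587195…
Then the exponent is δ²μ/2 = (μ − 177)²/(2μ) = 112.520822.

112.521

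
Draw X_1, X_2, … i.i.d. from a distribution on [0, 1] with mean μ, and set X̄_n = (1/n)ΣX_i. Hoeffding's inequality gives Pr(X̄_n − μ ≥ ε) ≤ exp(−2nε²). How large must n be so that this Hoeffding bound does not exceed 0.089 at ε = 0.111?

Require exp(−2nε²) ≤ 0.089, i.e. 2nε² ≥ ln(1/0.089) = 2.419119.
So n ≥ 2.419119 / (2·0.111²) = 98.171.
The smallest integer n is 99.

99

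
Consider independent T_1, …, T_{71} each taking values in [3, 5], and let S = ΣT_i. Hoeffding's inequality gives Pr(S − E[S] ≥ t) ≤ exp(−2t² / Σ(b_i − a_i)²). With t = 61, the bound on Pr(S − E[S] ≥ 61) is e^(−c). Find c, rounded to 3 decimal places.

26.204

Σ(b_i − a_i)² = 71·(2)² = 284.
c = 2t²/284 = 2·61²/284 = 26.2042.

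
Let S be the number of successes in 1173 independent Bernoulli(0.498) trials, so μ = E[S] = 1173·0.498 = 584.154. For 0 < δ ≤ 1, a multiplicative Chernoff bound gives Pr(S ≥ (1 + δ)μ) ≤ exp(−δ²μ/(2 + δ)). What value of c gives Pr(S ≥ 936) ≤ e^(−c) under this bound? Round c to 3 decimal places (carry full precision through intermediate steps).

Write 936 = (1 + δ)μ, so δ = 936/584.154 − 1 = 0.6023172…
Then the exponent is δ²μ/(2 + δ) = (936 − μ)² / (μ·(2 + δ)) = 81.436228.

81.436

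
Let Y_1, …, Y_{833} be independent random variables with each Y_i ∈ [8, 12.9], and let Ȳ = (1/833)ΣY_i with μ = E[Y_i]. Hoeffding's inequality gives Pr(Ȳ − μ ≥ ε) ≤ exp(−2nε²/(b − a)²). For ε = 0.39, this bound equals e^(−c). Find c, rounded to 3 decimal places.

c = 2nε²/(b − a)² = 2·833·0.39² / 4.9² = 10.5539.

10.554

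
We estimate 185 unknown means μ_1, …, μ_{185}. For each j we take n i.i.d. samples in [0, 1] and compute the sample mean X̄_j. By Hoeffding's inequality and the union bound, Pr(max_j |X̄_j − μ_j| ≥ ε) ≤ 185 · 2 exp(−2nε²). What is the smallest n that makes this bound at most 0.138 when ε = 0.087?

522

Need 2·185·exp(−2nε²) ≤ 0.138, i.e. exp(−2nε²) ≤ 0.138/370.
So 2nε² ≥ ln(370/0.138) = 7.894005.
Hence n ≥ 7.894005/(2·0.087²) = 521.469.
The smallest integer n is 522.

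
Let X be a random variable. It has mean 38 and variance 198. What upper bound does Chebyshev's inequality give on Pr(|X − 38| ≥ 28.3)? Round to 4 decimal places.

0.2472

Chebyshev: Pr(|X − μ| ≥ t) ≤ Var(X)/t².
Bound = 198 / 800.89 = 0.2472.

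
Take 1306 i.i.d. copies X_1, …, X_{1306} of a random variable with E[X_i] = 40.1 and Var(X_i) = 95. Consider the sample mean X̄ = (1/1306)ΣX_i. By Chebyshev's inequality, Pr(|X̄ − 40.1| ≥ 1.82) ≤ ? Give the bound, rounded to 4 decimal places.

0.0220

Var(X̄) = Var(X_i)/n = 95/1306 = 0.072741.
Chebyshev: Pr(|X̄ − 40.1| ≥ 1.82) ≤ Var(X̄)/(1.82)² = 95/(1306·1.82²) = 0.0220.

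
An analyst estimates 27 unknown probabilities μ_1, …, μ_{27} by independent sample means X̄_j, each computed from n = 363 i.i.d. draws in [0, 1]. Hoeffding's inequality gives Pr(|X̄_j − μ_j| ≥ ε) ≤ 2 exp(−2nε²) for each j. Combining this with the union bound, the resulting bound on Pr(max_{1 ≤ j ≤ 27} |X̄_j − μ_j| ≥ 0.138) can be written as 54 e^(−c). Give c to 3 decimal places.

13.826

Union bound over the 27 events: Pr(max_{1 ≤ j ≤ 27} |X̄_j − μ_j| ≥ 0.138) ≤ 27·2·exp(−2nε²) = 54 exp(−2·363·0.138²).
So c = 2·363·0.138² = 13.8259.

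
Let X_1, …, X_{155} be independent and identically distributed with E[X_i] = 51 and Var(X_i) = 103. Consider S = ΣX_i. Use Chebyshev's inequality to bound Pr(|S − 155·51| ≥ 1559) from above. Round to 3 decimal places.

Var(S) = n·Var(X_i) = 155·103 = 15965.
Chebyshev: Pr(|S − 155·51| ≥ 1559) ≤ Var(S)/1559² = 15965/2430481 = 0.0066.

0.007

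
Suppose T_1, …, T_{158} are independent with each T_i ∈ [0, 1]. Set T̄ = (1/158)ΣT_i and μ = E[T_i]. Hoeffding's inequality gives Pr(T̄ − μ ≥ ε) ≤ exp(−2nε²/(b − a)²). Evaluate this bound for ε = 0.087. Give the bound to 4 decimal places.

Exponent: 2nε²/(b − a)² = 2·158·0.087² / 1² = 2.39180.
Bound = exp(−2.39180) = 0.09146.

0.0915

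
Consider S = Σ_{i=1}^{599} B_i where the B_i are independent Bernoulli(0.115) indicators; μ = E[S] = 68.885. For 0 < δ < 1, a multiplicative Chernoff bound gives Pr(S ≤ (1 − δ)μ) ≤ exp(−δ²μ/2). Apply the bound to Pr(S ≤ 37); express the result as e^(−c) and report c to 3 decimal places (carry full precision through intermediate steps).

7.379

Write 37 = (1 − δ)μ, so δ = 1 − 37/68.885 = 0.4628729…
Then the exponent is δ²μ/2 = (μ − 37)²/(2μ) = 7.379351.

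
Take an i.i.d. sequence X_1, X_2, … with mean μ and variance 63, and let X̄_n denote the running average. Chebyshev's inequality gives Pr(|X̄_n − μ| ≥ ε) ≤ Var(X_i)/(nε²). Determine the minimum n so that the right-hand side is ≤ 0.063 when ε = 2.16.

Require 63/(n·2.16²) ≤ 0.063, i.e. n ≥ 63/(0.063·2.16²) = 214.335.
The smallest integer n is 215.

215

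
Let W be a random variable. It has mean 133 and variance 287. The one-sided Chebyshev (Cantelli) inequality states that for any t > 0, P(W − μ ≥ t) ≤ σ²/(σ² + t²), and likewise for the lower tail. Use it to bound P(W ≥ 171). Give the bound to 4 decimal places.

Here σ² = 287 and t = 38, so σ² + t² = 1731.
Cantelli's bound: 287/1731 = 0.1658.

0.1658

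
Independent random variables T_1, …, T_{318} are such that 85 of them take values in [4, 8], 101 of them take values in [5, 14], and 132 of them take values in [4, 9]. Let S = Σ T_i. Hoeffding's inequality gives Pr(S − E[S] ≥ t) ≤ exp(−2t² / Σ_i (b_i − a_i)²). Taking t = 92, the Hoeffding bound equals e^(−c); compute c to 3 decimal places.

Σ(b_i − a_i)² = 85·4² + 101·9² + 132·5² = 12841.
c = 2t² / 12841 = 2·92² / 12841 = 1.3183.

1.318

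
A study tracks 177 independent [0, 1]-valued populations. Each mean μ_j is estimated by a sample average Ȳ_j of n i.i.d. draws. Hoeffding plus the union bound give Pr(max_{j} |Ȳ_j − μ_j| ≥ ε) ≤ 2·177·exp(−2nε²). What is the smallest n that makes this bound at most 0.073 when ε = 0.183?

127

Need 2·177·exp(−2nε²) ≤ 0.073, i.e. exp(−2nε²) ≤ 0.073/354.
So 2nε² ≥ ln(354/0.073) = 8.486593.
Hence n ≥ 8.486593/(2·0.183²) = 126.707.
The smallest integer n is 127.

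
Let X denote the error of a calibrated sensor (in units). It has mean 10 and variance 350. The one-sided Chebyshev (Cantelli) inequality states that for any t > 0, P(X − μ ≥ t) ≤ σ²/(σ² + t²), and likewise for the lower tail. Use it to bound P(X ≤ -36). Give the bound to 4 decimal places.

Here σ² = 350 and t = 46, so σ² + t² = 2466.
Cantelli's bound: 350/2466 = 0.1419.

0.1419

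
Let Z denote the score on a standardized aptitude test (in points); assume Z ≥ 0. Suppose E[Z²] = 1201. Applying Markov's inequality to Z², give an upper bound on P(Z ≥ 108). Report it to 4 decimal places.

Since Z ≥ 0, the event {Z ≥ 108} is the same as {Z² ≥ 11664}.
Markov's inequality applied to Z² gives P(Z² ≥ 11664) ≤ E[Z²]/11664 = 1201/11664 = 0.1030.

0.1030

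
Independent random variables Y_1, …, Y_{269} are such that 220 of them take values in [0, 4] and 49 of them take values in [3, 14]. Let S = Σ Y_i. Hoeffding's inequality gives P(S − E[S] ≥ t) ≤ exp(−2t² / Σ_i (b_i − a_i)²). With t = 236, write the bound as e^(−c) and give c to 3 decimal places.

11.789

Σ(b_i − a_i)² = 220·4² + 49·11² = 9449.
c = 2t² / 9449 = 2·236² / 9449 = 11.7888.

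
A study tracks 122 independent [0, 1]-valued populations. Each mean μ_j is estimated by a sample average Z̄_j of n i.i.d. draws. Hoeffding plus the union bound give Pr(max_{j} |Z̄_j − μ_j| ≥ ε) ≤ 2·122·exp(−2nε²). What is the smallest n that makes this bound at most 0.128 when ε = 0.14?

193

Need 2·122·exp(−2nε²) ≤ 0.128, i.e. exp(−2nε²) ≤ 0.128/244.
So 2nε² ≥ ln(244/0.128) = 7.552893.
Hence n ≥ 7.552893/(2·0.14²) = 192.676.
The smallest integer n is 193.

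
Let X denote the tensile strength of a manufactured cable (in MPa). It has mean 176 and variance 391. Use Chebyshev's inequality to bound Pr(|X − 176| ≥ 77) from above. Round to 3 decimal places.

0.066

Chebyshev: Pr(|X − μ| ≥ t) ≤ Var(X)/t².
Bound = 391 / 5929 = 0.0659.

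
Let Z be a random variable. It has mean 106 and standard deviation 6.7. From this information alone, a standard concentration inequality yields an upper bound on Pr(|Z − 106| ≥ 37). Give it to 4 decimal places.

0.0328

Mean and variance are known, so Chebyshev's inequality applies.
Chebyshev: Pr(|Z − μ| ≥ t) ≤ Var(Z)/t².
Var(Z) = σ² = 6.7² = 44.89.
Bound = 44.89 / 1369 = 0.0328.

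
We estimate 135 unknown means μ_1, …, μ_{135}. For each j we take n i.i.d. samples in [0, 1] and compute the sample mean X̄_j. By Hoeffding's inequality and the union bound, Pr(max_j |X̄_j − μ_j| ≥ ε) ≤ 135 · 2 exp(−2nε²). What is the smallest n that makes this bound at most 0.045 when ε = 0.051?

Need 2·135·exp(−2nε²) ≤ 0.045, i.e. exp(−2nε²) ≤ 0.045/270.
So 2nε² ≥ ln(270/0.045) = 8.699515.
Hence n ≥ 8.699515/(2·0.051²) = 1672.340.
The smallest integer n is 1673.

1673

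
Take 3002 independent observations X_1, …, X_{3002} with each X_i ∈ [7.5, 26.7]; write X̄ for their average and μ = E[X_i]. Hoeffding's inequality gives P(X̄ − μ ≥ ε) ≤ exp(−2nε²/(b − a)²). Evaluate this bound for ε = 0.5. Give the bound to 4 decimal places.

Exponent: 2nε²/(b − a)² = 2·3002·0.5² / 19.2² = 4.07172.
Bound = exp(−4.07172) = 0.01705.

0.0170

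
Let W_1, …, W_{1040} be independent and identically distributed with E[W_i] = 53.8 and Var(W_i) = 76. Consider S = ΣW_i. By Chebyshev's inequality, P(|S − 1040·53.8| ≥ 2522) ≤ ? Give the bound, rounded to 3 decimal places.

0.012

Var(S) = n·Var(W_i) = 1040·76 = 79040.
Chebyshev: P(|S − 1040·53.8| ≥ 2522) ≤ Var(S)/2522² = 79040/6360484 = 0.0124.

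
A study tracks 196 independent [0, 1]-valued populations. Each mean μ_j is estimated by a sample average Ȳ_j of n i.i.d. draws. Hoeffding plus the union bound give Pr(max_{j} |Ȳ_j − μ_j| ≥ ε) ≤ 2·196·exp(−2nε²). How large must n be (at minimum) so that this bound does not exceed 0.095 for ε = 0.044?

Need 2·196·exp(−2nε²) ≤ 0.095, i.e. exp(−2nε²) ≤ 0.095/392.
So 2nε² ≥ ln(392/0.095) = 8.325140.
Hence n ≥ 8.325140/(2·0.044²) = 2150.088.
The smallest integer n is 2151.

2151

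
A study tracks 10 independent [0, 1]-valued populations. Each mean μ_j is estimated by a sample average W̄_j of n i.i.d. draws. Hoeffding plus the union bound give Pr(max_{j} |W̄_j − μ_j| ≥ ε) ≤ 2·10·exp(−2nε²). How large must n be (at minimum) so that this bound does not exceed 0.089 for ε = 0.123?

Need 2·10·exp(−2nε²) ≤ 0.089, i.e. exp(−2nε²) ≤ 0.089/20.
So 2nε² ≥ ln(20/0.089) = 5.414851.
Hence n ≥ 5.414851/(2·0.123²) = 178.956.
The smallest integer n is 179.

179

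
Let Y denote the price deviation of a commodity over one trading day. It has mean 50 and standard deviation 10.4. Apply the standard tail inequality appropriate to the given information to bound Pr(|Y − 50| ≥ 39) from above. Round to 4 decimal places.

0.0711

Mean and variance are known, so Chebyshev's inequality applies.
Chebyshev: Pr(|Y − μ| ≥ t) ≤ Var(Y)/t².
Var(Y) = σ² = 10.4² = 108.16.
Bound = 108.16 / 1521 = 0.0711.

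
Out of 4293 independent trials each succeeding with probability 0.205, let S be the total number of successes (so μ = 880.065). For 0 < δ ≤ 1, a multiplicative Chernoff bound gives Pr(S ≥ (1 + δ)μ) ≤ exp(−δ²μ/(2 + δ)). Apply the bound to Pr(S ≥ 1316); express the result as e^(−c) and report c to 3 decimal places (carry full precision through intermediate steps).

86.536

Write 1316 = (1 + δ)μ, so δ = 1316/880.065 − 1 = 0.4953441…
Then the exponent is δ²μ/(2 + δ) = (1316 − μ)² / (μ·(2 + δ)) = 86.536293.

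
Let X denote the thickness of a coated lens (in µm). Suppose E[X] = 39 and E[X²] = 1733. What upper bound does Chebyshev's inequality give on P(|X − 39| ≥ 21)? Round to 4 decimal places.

0.4807

Var(X) = E[X²] − (E[X])² = 1733 − 1521 = 212.
Chebyshev's inequality: P(|X − μ| ≥ t) ≤ Var(X)/t² = 212/441 = 0.4807.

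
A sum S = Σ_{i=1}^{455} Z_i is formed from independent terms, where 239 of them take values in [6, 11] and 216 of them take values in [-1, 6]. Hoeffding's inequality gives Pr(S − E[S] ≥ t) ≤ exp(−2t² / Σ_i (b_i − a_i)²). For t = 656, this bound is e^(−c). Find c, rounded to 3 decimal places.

51.976

Σ(b_i − a_i)² = 239·5² + 216·7² = 16559.
c = 2t² / 16559 = 2·656² / 16559 = 51.9761.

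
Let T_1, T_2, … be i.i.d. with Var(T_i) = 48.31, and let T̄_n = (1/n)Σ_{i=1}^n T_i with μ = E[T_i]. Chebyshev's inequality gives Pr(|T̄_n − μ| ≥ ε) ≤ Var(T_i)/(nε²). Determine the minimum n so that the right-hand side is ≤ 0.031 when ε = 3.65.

117

Require 48.31/(n·3.65²) ≤ 0.031, i.e. n ≥ 48.31/(0.031·3.65²) = 116.974.
The smallest integer n is 117.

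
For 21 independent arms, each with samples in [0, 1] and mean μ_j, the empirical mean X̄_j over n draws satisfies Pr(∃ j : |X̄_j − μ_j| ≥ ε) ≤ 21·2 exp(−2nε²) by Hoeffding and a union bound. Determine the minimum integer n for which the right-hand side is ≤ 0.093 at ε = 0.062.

Need 2·21·exp(−2nε²) ≤ 0.093, i.e. exp(−2nε²) ≤ 0.093/42.
So 2nε² ≥ ln(42/0.093) = 6.112825.
Hence n ≥ 6.112825/(2·0.062²) = 795.113.
The smallest integer n is 796.

796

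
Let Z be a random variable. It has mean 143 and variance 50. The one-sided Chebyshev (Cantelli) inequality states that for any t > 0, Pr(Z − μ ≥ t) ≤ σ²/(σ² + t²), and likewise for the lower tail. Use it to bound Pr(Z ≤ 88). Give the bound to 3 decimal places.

Here σ² = 50 and t = 55, so σ² + t² = 3075.
Cantelli's bound: 50/3075 = 0.0163.

0.016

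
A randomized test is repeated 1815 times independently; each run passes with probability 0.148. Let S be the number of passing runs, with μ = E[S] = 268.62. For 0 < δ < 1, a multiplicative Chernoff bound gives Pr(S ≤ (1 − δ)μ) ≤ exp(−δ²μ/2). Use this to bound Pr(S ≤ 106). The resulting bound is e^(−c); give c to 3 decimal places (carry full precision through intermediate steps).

49.224

Write 106 = (1 − δ)μ, so δ = 1 − 106/268.62 = 0.6053905…
Then the exponent is δ²μ/2 = (μ − 106)²/(2μ) = 49.224303.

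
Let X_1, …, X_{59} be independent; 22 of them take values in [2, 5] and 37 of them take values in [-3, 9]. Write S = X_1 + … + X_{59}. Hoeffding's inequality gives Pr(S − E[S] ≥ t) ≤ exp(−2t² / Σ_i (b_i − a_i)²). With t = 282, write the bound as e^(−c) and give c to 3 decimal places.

28.782

Σ(b_i − a_i)² = 22·3² + 37·12² = 5526.
c = 2t² / 5526 = 2·282² / 5526 = 28.7818.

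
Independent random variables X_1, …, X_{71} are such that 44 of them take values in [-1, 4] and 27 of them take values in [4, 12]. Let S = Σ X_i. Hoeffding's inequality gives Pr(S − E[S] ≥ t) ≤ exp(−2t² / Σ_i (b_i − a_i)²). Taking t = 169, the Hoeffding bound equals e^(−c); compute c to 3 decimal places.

20.199

Σ(b_i − a_i)² = 44·5² + 27·8² = 2828.
c = 2t² / 2828 = 2·169² / 2828 = 20.1987.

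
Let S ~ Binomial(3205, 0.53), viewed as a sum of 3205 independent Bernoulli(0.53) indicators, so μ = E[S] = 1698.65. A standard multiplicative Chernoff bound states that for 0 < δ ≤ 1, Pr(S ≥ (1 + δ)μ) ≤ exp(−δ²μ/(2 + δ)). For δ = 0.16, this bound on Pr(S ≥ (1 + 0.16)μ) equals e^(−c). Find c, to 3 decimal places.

20.132

c = δ²μ/(2 + δ) = 0.16²·1698.65/(2 + 0.16) = 20.1321.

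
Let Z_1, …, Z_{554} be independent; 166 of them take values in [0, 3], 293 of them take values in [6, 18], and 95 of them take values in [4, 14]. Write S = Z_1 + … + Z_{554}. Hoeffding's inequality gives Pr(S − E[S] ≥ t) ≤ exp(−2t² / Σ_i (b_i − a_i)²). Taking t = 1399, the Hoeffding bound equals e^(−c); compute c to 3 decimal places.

73.598

Σ(b_i − a_i)² = 166·3² + 293·12² + 95·10² = 53186.
c = 2t² / 53186 = 2·1399² / 53186 = 73.5984.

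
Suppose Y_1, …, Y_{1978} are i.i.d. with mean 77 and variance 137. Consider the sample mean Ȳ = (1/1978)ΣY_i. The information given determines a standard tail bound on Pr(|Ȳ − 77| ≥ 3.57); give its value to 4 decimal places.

0.0054

With mean and variance of each term known, Chebyshev's inequality bounds the deviation of the sum (or sample mean).
Var(Ȳ) = Var(Y_i)/n = 137/1978 = 0.069262.
Chebyshev: Pr(|Ȳ − 77| ≥ 3.57) ≤ Var(Ȳ)/(3.57)² = 137/(1978·3.57²) = 0.0054.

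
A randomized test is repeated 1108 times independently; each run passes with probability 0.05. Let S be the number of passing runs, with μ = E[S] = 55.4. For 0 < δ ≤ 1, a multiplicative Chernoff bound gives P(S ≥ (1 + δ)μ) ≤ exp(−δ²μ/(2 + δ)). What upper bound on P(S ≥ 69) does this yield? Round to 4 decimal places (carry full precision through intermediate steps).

0.2261

Write 69 = (1 + δ)μ, so δ = 69/55.4 − 1 = 0.2454874…
Then the exponent is δ²μ/(2 + δ) = (69 − μ)² / (μ·(2 + δ)) = 1.486817.
Bound = exp(−1.486817) = 0.22609.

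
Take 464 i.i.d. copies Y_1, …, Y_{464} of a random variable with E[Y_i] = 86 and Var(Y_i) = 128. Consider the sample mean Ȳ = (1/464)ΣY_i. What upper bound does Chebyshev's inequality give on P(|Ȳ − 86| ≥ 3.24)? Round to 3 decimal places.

0.026

Var(Ȳ) = Var(Y_i)/n = 128/464 = 0.27586.
Chebyshev: P(|Ȳ − 86| ≥ 3.24) ≤ Var(Ȳ)/(3.24)² = 128/(464·3.24²) = 0.0263.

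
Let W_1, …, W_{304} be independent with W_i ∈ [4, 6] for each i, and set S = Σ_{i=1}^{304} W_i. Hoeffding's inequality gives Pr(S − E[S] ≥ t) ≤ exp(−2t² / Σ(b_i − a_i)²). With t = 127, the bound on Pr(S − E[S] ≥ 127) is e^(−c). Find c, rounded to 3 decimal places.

Σ(b_i − a_i)² = 304·(2)² = 1216.
c = 2t²/1216 = 2·127²/1216 = 26.5280.

26.528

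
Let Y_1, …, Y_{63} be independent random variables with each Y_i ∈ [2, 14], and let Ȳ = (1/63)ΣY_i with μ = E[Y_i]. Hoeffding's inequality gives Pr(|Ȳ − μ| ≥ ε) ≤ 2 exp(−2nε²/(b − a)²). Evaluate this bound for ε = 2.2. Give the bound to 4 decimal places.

0.0290

Exponent: 2nε²/(b − a)² = 2·63·2.2² / 12² = 4.23500.
Bound = 2·exp(−4.23500) = 0.02896.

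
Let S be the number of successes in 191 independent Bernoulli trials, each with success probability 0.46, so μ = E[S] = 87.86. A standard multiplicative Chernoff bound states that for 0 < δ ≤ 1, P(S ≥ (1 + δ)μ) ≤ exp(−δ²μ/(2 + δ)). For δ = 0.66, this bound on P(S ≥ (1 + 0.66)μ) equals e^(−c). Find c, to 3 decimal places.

14.388

c = δ²μ/(2 + δ) = 0.66²·87.86/(2 + 0.66) = 14.3879.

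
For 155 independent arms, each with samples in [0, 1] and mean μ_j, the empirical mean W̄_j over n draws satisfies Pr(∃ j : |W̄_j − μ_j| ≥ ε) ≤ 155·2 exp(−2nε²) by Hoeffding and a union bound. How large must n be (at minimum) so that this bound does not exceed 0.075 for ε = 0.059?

1197

Need 2·155·exp(−2nε²) ≤ 0.075, i.e. exp(−2nε²) ≤ 0.075/310.
So 2nε² ≥ ln(310/0.075) = 8.326839.
Hence n ≥ 8.326839/(2·0.059²) = 1196.041.
The smallest integer n is 1197.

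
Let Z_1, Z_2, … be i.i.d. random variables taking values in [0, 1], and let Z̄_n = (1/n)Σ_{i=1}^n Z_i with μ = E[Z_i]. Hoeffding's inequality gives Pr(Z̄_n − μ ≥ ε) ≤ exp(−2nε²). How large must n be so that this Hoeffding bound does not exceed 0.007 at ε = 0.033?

2279

Require exp(−2nε²) ≤ 0.007, i.e. 2nε² ≥ ln(1/0.007) = 4.961845.
So n ≥ 4.961845 / (2·0.033²) = 2278.166.
The smallest integer n is 2279.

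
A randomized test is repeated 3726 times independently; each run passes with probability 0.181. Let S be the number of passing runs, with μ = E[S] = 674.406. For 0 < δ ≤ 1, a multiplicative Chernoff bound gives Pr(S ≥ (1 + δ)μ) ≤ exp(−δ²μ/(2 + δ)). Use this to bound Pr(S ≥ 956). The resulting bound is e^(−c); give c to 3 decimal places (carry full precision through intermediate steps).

48.635

Write 956 = (1 + δ)μ, so δ = 956/674.406 − 1 = 0.4175437…
Then the exponent is δ²μ/(2 + δ) = (956 − μ)² / (μ·(2 + δ)) = 48.635236.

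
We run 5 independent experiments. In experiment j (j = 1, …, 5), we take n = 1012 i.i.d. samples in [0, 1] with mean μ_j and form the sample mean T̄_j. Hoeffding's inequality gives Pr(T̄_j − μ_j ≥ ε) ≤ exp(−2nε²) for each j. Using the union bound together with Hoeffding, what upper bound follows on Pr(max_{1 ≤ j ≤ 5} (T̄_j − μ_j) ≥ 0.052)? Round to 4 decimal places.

Per-experiment Hoeffding bound: exp(−2·1012·0.052²) = exp(−5.47290) = 0.0041991.
Union bound over 5 events: 5·0.0041991 = 0.02100.

0.0210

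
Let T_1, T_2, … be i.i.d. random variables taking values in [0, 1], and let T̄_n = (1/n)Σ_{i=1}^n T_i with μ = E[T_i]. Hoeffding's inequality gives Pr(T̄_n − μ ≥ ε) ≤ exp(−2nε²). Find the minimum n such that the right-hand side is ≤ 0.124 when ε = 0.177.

Require exp(−2nε²) ≤ 0.124, i.e. 2nε² ≥ ln(1/0.124) = 2.087474.
So n ≥ 2.087474 / (2·0.177²) = 33.315.
The smallest integer n is 34.

34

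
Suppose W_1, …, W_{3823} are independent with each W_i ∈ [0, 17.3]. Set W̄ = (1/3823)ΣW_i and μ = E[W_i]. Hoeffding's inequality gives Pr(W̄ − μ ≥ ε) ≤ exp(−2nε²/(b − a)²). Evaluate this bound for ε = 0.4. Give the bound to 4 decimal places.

Exponent: 2nε²/(b − a)² = 2·3823·0.4² / 17.3² = 4.08754.
Bound = exp(−4.08754) = 0.01678.

0.0168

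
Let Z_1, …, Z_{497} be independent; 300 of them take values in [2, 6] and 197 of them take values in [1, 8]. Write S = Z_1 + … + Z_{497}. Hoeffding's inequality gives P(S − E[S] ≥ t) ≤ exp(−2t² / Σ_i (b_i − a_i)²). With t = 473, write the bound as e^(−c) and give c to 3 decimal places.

30.960

Σ(b_i − a_i)² = 300·4² + 197·7² = 14453.
c = 2t² / 14453 = 2·473² / 14453 = 30.9595.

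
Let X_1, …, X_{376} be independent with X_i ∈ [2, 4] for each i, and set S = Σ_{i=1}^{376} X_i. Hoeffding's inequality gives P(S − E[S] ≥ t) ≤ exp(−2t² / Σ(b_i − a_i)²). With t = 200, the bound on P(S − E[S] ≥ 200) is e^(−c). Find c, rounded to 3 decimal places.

53.191

Σ(b_i − a_i)² = 376·(2)² = 1504.
c = 2t²/1504 = 2·200²/1504 = 53.1915.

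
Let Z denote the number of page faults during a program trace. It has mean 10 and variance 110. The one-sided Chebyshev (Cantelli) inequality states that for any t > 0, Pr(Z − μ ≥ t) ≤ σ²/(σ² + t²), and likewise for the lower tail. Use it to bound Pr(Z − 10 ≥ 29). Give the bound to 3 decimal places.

Here σ² = 110 and t = 29, so σ² + t² = 951.
Cantelli's bound: 110/951 = 0.1157.

0.116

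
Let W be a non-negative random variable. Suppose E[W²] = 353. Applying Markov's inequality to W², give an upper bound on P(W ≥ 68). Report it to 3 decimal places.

Since W ≥ 0, the event {W ≥ 68} is the same as {W² ≥ 4624}.
Markov's inequality applied to W² gives P(W² ≥ 4624) ≤ E[W²]/4624 = 353/4624 = 0.0763.

0.076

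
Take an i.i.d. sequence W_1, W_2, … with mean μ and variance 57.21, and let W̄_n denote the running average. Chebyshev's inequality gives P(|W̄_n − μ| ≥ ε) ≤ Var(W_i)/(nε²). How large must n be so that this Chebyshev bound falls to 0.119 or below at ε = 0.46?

2273

Require 57.21/(n·0.46²) ≤ 0.119, i.e. n ≥ 57.21/(0.119·0.46²) = 2272.005.
The smallest integer n is 2273.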